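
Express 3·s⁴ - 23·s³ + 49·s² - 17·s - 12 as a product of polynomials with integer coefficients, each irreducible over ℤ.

(3·s + 1)·(s - 1)·(s - 3)·(s - 4)

Trying the rational-root candidates, s = -1/3 is a root, so (3·s + 1) is a factor; dividing leaves s³ - 8·s² + 19·s - 12.
Next, s = 4 is a root, so (s - 4) divides it; the quotient is s² - 4·s + 3.
The remaining quadratic factors as (s - 1)(s - 3).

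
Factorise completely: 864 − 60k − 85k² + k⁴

Testing divisors of the constant over divisors of the leading coefficient, k = −4 is a root, giving the factor (k + 4) and quotient k³ − 4k² − 69k + 216.
Continuing, k = 3 is a root, giving the factor (k − 3) and quotient k² − k − 72.
The remaining quadratic factors as (k − 9)(k + 8).

(k + 4)(k + 8)(k − 3)(k − 9)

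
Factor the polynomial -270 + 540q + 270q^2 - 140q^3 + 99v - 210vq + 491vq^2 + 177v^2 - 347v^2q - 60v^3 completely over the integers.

Group: 12v(-5v^2 - 31vq + 21v + 28q^2 + 30q - 18) + (-5q + 15)(-5v^2 - 31vq + 21v + 28q^2 + 30q - 18); both groups contain (-5v^2 - 31vq + 21v + 28q^2 + 30q - 18), so (12v - 5q + 15) is a factor with cofactor -5v^2 - 31vq + 21v + 28q^2 + 30q - 18.
The cofactor groups again: -5v^2 - 31vq + 21v + 28q^2 + 30q - 18 = -5v(v + 7q - 3) + (4q + 6)(v + 7q - 3); both groups contain (v + 7q - 3), giving -(5v - 4q - 6)(v + 7q - 3).

-(5v - 4q - 6)(12v - 5q + 15)(v + 7q - 3)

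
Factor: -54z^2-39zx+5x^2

Group: -9z(6z+5x) + x(6z+5x); both groups contain (6z+5x).

-(9z-x)(6z+5x)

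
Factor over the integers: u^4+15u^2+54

Substitute w = u^2 to get a quadratic in w, then factor.
u^2+9 is irreducible over ℤ (sum of squares).
u^2+6 is irreducible over ℤ (always positive, so no real roots).

(u^2+6)(u^2+9)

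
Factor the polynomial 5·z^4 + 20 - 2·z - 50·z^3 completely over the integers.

(z - 10)·(5·z^3 - 2)

Group as (5·z^4 - 2·z) + (-50·z^3 + 20) = z·(5·z^3 - 2) - 10·(5·z^3 - 2).
Both groups share the factor (5·z^3 - 2).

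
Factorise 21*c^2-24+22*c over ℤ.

Need a pair with product 21·(-24) = -504 and sum 22: that's 36 and -14.
Split the middle term: 21*c^2+36*c - 14*c-24 = 3*c*(7*c+12) - 2*(7*c+12).

(3*c-2)*(7*c+12)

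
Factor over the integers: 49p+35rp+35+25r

(5r+7)(7p+5)

Group as (35rp+25r) + (49p+35) = 5r(7p+5) + 7(7p+5).
Both groups share the factor (7p+5).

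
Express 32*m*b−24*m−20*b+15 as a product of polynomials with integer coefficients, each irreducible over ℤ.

(4*b−3)*(8*m−5)

Group as (32*m*b−24*m) + (−20*b+15) = 8*m*(4*b−3) − 5*(4*b−3).
Both groups share the factor (4*b−3).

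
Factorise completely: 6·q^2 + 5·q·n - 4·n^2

Group: 2·q·(3·q + 4·n) - n·(3·q + 4·n); both groups contain (3·q + 4·n).

(2·q - n)·(3·q + 4·n)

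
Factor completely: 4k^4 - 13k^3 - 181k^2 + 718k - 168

(4k - 1)(k + 7)(k - 4)(k - 6)

Among the possible rational roots, k = -7 is a root, so (k + 7) divides it; the quotient is 4k^3 - 41k^2 + 106k - 24.
Continuing, k = 1/4 is a root, so (4k - 1) divides it; the quotient is k^2 - 10k + 24.
The remaining quadratic factors as (k - 4)(k - 6).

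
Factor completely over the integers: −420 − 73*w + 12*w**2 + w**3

Among the possible rational roots, w = −15 is a root, so (w + 15) is a factor; dividing leaves w**2 − 3*w − 28.
The remaining quadratic factors as (w + 4)(w − 7).

(w + 15)*(w + 4)*(w − 7)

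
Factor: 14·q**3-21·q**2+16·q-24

Group as (14·q**3+16·q) + (-21·q**2-24) = 2·q·(7·q**2+8) - 3·(7·q**2+8).
Both groups share the factor (7·q**2+8).

(2·q-3)·(7·q**2+8)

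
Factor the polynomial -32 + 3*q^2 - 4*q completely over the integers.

Need a pair with product 3·(-32) = -96 and sum -4: that's -12 and 8.
Split the middle term: 3*q^2 - 12*q + 8*q - 32 = 3*q*(q - 4) + 8*(q - 4).

(3*q + 8)*(q - 4)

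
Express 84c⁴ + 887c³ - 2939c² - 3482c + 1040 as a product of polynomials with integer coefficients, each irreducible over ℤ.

(3c - 10)(4c - 1)(7c + 8)(c + 13)

Among the possible rational roots, c = -13 is a root, giving the factor (c + 13) and quotient 84c³ - 205c² - 274c + 80.
Then c = -8/7 is a root, so (7c + 8) divides it; the quotient is 12c² - 43c + 10.
The remaining quadratic factors as (3c - 10)(4c - 1).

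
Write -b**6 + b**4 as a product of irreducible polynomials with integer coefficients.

-b**4*(b + 1)*(b - 1)

Every term has a factor of b**4; factoring it out leaves -b**2 + 1.
Recognize a difference of squares with the parts 1 and b.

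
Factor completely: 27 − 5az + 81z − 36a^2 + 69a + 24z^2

Group: −9a(4a − 3z − 9) + (−8z − 3)(4a − 3z − 9); both groups contain (4a − 3z − 9).

−(4a − 3z − 9)(9a + 8z + 3)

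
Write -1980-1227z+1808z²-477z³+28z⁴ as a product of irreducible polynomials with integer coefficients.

Among the possible rational roots, z = 12 is a root, so (z-12) divides it; the quotient is 28z³-141z²+116z+165.
Continuing, z = 3 is a root, so (z-3) is a factor; dividing leaves 28z²-57z-55.
The remaining quadratic factors as (4z-11)(7z+5).

(4z-11)(7z+5)(z-12)(z-3)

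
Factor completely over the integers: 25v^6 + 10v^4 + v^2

Every term has a factor of v^2; factoring it out leaves 25v^4 + 10v^2 + 1.
Recognize a perfect-square trinomial with the parts 5v^2 and 1.

v^2(5v^2 + 1)^2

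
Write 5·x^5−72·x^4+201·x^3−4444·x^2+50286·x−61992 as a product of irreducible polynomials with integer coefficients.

Trying the rational-root candidates, x = 12 is a root, so (x−12) is a factor; dividing leaves 5·x^4−12·x^3+57·x^2−3760·x+5166.
Continuing, x = 9 is a root, so (x−9) divides it; the quotient is 5·x^3+33·x^2+354·x−574.
Next, x = 7/5 is a root, so (5·x−7) divides it; the quotient is x^2+8·x+82.
The quadratic x^2+8·x+82 has discriminant −264 < 0 and is irreducible over ℤ.

(5·x−7)·(x−12)·(x−9)·(x^2+8·x+82)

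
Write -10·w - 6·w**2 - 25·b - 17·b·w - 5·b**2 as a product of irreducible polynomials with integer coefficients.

-(5·b + 2·w)·(b + 3·w + 5)

Group: -b·(5·b + 2·w) + (-3·w - 5)·(5·b + 2·w); both groups contain (5·b + 2·w).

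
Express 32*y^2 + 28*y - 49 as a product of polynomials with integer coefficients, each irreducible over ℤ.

Need a pair with product 32·(-49) = -1568 and sum 28: that's -28 and 56.
Split the middle term: 32*y^2 - 28*y + 56*y - 49 = 4*y*(8*y - 7) + 7*(8*y - 7).

(4*y + 7)*(8*y - 7)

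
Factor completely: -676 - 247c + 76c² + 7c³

Among the possible rational roots, c = -13/7 is a root, giving the factor (7c + 13) and quotient c² + 9c - 52.
The remaining quadratic factors as (c - 4)(c + 13).

(7c + 13)(c + 13)(c - 4)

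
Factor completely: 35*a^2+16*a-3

Need a pair with product 35·(-3) = -105 and sum 16: that's -5 and 21.
Split the middle term: 35*a^2-5*a + 21*a-3 = 5*a*(7*a-1) + 3*(7*a-1).

(5*a+3)*(7*a-1)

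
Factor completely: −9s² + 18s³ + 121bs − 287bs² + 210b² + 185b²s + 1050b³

Group: 15b(70b² + 17bs + 14b − 18s² + 9s) − s(70b² + 17bs + 14b − 18s² + 9s); both groups contain (70b² + 17bs + 14b − 18s² + 9s), so (15b − s) is a factor with cofactor 70b² + 17bs + 14b − 18s² + 9s.
The cofactor groups again: 70b² + 17bs + 14b − 18s² + 9s = 5b(14b + 9s) + (−2s + 1)(14b + 9s); both groups contain (14b + 9s), giving (5b − 2s + 1)(14b + 9s).

(14b + 9s)(15b − s)(5b − 2s + 1)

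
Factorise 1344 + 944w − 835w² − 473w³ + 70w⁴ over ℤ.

(2w + 3)(5w − 7)(7w + 8)(w − 8)

Trying the rational-root candidates, w = 7/5 is a root, giving the factor (5w − 7) and quotient 14w³ − 75w² − 272w − 192.
Next, w = −8/7 is a root, giving the factor (7w + 8) and quotient 2w² − 13w − 24.
The remaining quadratic factors as (2w + 3)(w − 8).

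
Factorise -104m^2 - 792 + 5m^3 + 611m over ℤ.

(5m - 9)(m - 11)(m - 8)

Testing divisors of the constant over divisors of the leading coefficient, m = 11 is a root, so (m - 11) is a factor; dividing leaves 5m^2 - 49m + 72.
The remaining quadratic factors as (5m - 9)(m - 8).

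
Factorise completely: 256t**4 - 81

Write as (16t**2)² − (9)², then factor 16t**2 - 9 once more.

(4t + 3)(4t - 3)(16t**2 + 9)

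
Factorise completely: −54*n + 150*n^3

Factor out 6*n, leaving 25*n^2 − 9, which is a difference of two squares.

6*n*(5*n + 3)*(5*n − 3)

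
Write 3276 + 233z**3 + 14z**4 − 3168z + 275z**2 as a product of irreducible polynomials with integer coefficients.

Testing divisors of the constant over divisors of the leading coefficient, z = 3/2 is a root, so (2z − 3) divides it; the quotient is 7z**3 + 127z**2 + 328z − 1092.
Next, z = −14 is a root, so (z + 14) divides it; the quotient is 7z**2 + 29z − 78.
The remaining quadratic factors as (7z − 13)(z + 6).

(2z − 3)(7z − 13)(z + 14)(z + 6)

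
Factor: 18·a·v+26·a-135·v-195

Group as (18·a·v+26·a) + (-135·v-195) = 2·a·(9·v+13) - 15·(9·v+13).
Both groups share the factor (9·v+13).

(2·a-15)·(9·v+13)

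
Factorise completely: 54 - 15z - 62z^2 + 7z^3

(7z - 6)(z + 1)(z - 9)

Testing divisors of the constant over divisors of the leading coefficient, z = 6/7 is a root, so (7z - 6) is a factor; dividing leaves z^2 - 8z - 9.
The remaining quadratic factors as (z - 9)(z + 1).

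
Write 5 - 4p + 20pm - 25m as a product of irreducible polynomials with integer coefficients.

Group as (20pm - 4p) + (-25m + 5) = 4p(5m - 1) - 5(5m - 1).
Both groups share the factor (5m - 1).

(4p - 5)(5m - 1)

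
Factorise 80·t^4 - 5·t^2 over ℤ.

5·t^2·(4·t + 1)·(4·t - 1)

Factor out 5·t^2, leaving 16·t^2 - 1, which is a difference of two squares.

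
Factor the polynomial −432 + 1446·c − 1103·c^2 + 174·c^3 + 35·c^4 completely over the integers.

(5·c − 8)·(7·c − 3)·(c + 9)·(c − 2)

Among the possible rational roots, c = −9 is a root, so (c + 9) is a factor; dividing leaves 35·c^3 − 141·c^2 + 166·c − 48.
Next, c = 8/5 is a root, giving the factor (5·c − 8) and quotient 7·c^2 − 17·c + 6.
The remaining quadratic factors as (7·c − 3)(c − 2).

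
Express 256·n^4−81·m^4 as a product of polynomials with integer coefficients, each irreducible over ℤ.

(4·n−3·m)·(4·n+3·m)·(16·n^2+9·m^2)

Difference of squares twice: with A = 4·n and B = 3·m, A⁴ − B⁴ = (A² − B²)(A² + B²), and A² − B² factors again.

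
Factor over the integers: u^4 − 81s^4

Write as (u^2)² − (9s^2)², then factor u^2 − 9s^2 once more.

(u − 3s)(u + 3s)(u^2 + 9s^2)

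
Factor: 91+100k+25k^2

Need a pair with product 25·91 = 2275 and sum 100: that's 35 and 65.
Split the middle term: 25k^2+35k + 65k+91 = 5k(5k+7) + 13(5k+7).

(5k+13)(5k+7)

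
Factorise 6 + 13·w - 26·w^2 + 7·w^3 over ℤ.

(7·w + 2)·(w - 1)·(w - 3)

Among the possible rational roots, w = 1 is a root, giving the factor (w - 1) and quotient 7·w^2 - 19·w - 6.
The remaining quadratic factors as (w - 3)(7·w + 2).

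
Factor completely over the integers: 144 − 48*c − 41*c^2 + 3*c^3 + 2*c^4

(2*c − 3)*(c + 3)*(c + 4)*(c − 4)

Testing divisors of the constant over divisors of the leading coefficient, c = −3 is a root, so (c + 3) is a factor; dividing leaves 2*c^3 − 3*c^2 − 32*c + 48.
Next, c = 4 is a root, so (c − 4) is a factor; dividing leaves 2*c^2 + 5*c − 12.
The remaining quadratic factors as (2*c − 3)(c + 4).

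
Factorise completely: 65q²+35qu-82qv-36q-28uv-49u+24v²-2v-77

Group: 5q(13q+7u-6v+11) + (-4v-7)(13q+7u-6v+11); both groups contain (13q+7u-6v+11).

(13q+7u-6v+11)(5q-4v-7)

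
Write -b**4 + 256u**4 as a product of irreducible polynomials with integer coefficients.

(4u)⁴ − (b)⁴ = ((4u)² − (b)²)((4u)² + (b)²); the first factor splits again, the second (16u**2 + b**2) is irreducible.

(4u - b)(4u + b)(16u**2 + b**2)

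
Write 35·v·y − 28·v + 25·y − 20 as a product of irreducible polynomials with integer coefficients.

Group as (35·v·y − 28·v) + (25·y − 20) = 7·v·(5·y − 4) + 5·(5·y − 4).
Both groups share the factor (5·y − 4).

(5·y − 4)·(7·v + 5)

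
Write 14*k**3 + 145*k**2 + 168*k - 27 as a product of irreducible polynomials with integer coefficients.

(2*k + 3)*(7*k - 1)*(k + 9)

Among the possible rational roots, k = -9 is a root, so (k + 9) is a factor; dividing leaves 14*k**2 + 19*k - 3.
The remaining quadratic factors as (7*k - 1)(2*k + 3).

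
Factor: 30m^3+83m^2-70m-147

(5m-7)(6m+7)(m+3)

Trying the rational-root candidates, m = -7/6 is a root, giving the factor (6m+7) and quotient 5m^2+8m-21.
The remaining quadratic factors as (5m-7)(m+3).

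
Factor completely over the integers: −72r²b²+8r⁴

Factor out 8r², leaving r²−9b², which is a difference of two squares.

8r²(r−3b)(r+3b)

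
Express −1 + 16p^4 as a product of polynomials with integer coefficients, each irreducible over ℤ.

Difference of squares twice: with A = 2p and B = 1, A⁴ − B⁴ = (A² − B²)(A² + B²), and A² − B² factors again.

(2p + 1)(2p − 1)(4p^2 + 1)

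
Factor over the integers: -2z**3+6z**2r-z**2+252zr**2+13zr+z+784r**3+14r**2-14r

Group: z(-2z**2+20zr+z+112r**2-14r) + (7r+1)(-2z**2+20zr+z+112r**2-14r); both groups contain (-2z**2+20zr+z+112r**2-14r), so (z+7r+1) is a factor with cofactor -2z**2+20zr+z+112r**2-14r.
The cofactor groups again: -2z**2+20zr+z+112r**2-14r = -z(2z+8r-1) + 14r(2z+8r-1); both groups contain (2z+8r-1), giving -(z-14r)(2z+8r-1).

-(z-14r)(z+7r+1)(2z+8r-1)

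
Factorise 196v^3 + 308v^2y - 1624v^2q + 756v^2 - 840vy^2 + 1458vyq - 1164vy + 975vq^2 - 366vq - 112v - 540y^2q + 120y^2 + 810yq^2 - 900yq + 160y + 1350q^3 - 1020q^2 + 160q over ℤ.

Group: 14v(14v^2 + 22vy - 125vq + 56v - 60y^2 + 90yq - 80y + 150q^2 - 80q) + (9q - 2)(14v^2 + 22vy - 125vq + 56v - 60y^2 + 90yq - 80y + 150q^2 - 80q); both groups contain (14v^2 + 22vy - 125vq + 56v - 60y^2 + 90yq - 80y + 150q^2 - 80q), so (14v + 9q - 2) is a factor with cofactor 14v^2 + 22vy - 125vq + 56v - 60y^2 + 90yq - 80y + 150q^2 - 80q.
The cofactor groups again: 14v^2 + 22vy - 125vq + 56v - 60y^2 + 90yq - 80y + 150q^2 - 80q = 7v(2v + 6y - 15q + 8) + (-10y - 10q)(2v + 6y - 15q + 8); both groups contain (2v + 6y - 15q + 8), giving (7v - 10y - 10q)(2v + 6y - 15q + 8).

(7v - 10y - 10q)(2v + 6y - 15q + 8)(14v + 9q - 2)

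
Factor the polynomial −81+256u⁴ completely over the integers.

Write as (16u²)² − (9)², then factor 16u²−9 once more.

(4u+3)(4u−3)(16u²+9)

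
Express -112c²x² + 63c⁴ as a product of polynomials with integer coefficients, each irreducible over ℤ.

7c²(3c + 4x)(3c - 4x)

Pull out the common factor 7c²; 9c² - 16x² is a difference of squares.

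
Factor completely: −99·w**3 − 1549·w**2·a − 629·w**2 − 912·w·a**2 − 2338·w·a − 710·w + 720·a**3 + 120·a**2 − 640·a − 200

Group: w·(−99·w**2 − 64·w·a − 134·w + 48·a**2 − 8·a − 40) + (15·a + 5)·(−99·w**2 − 64·w·a − 134·w + 48·a**2 − 8·a − 40); both groups contain (−99·w**2 − 64·w·a − 134·w + 48·a**2 − 8·a − 40), so (w + 15·a + 5) is a factor with cofactor −99·w**2 − 64·w·a − 134·w + 48·a**2 − 8·a − 40.
The cofactor groups again: −99·w**2 − 64·w·a − 134·w + 48·a**2 − 8·a − 40 = −11·w·(9·w − 4·a + 4) + (−12·a − 10)·(9·w − 4·a + 4); both groups contain (9·w − 4·a + 4), giving −(11·w + 12·a + 10)·(9·w − 4·a + 4).

−(9·w − 4·a + 4)·(11·w + 12·a + 10)·(w + 15·a + 5)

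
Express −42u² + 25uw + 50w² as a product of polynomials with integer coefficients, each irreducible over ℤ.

Group: −6u(7u − 10w) − 5w(7u − 10w); both groups contain (7u − 10w).

−(6u + 5w)(7u − 10w)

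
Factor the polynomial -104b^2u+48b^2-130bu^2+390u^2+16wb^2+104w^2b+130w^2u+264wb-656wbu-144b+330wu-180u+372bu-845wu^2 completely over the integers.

(2w-13u+6)(13w+2b-6)(4b+5u)

Group: 13w(8wb+10wu-52bu+24b-65u^2+30u) + (2b-6)(8wb+10wu-52bu+24b-65u^2+30u); both groups contain (8wb+10wu-52bu+24b-65u^2+30u), so (13w+2b-6) is a factor with cofactor 8wb+10wu-52bu+24b-65u^2+30u.
The cofactor groups again: 8wb+10wu-52bu+24b-65u^2+30u = 4b(2w-13u+6) + 5u(2w-13u+6); both groups contain (2w-13u+6), giving (4b+5u)(2w-13u+6).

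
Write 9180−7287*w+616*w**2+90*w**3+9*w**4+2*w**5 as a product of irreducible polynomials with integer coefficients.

(2*w−3)*(w+9)*(w−4)*(w**2+w+85)

Trying the rational-root candidates, w = −9 is a root, giving the factor (w+9) and quotient 2*w**4−9*w**3+171*w**2−923*w+1020.
Next, w = 3/2 is a root, giving the factor (2*w−3) and quotient w**3−3*w**2+81*w−340.
Next, w = 4 is a root, giving the factor (w−4) and quotient w**2+w+85.
The quadratic w**2+w+85 has discriminant −339 < 0 and is irreducible over ℤ.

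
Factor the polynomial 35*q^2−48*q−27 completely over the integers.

(5*q−9)*(7*q+3)

Need a pair with product 35·(−27) = −945 and sum −48: that's 15 and −63.
Split the middle term: 35*q^2+15*q − 63*q−27 = 5*q*(7*q+3) − 9*(7*q+3).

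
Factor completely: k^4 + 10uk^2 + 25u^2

Recognize a perfect-square trinomial with the parts 5u and k^2.

(5u + k^2)^2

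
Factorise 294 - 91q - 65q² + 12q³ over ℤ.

(3q + 7)(4q - 7)(q - 6)

Testing divisors of the constant over divisors of the leading coefficient, q = 6 is a root, so (q - 6) divides it; the quotient is 12q² + 7q - 49.
The remaining quadratic factors as (3q + 7)(4q - 7).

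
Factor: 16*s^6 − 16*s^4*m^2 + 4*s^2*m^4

4*s^2*(2*s^2 − m^2)^2

Factor out 4*s^2 first: what remains is 4*s^4 − 4*s^2*m^2 + m^4.
Recognize a perfect-square trinomial with the parts 2*s^2 and m^2.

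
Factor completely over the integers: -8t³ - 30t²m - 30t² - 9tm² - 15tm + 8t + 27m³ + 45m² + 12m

Group: 4t(-2t² - 9tm - 8t - 9m² - 12m) + (-3m - 1)(-2t² - 9tm - 8t - 9m² - 12m); both groups contain (-2t² - 9tm - 8t - 9m² - 12m), so (4t - 3m - 1) is a factor with cofactor -2t² - 9tm - 8t - 9m² - 12m.
The cofactor groups again: -2t² - 9tm - 8t - 9m² - 12m = -t(2t + 3m) + (-3m - 4)(2t + 3m); both groups contain (2t + 3m), giving -(t + 3m + 4)(2t + 3m).

-(4t - 3m - 1)(2t + 3m)(t + 3m + 4)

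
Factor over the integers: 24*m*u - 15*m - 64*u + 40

(3*m - 8)*(8*u - 5)

Group as (24*m*u - 15*m) + (-64*u + 40) = 3*m*(8*u - 5) - 8*(8*u - 5).
Both groups share the factor (8*u - 5).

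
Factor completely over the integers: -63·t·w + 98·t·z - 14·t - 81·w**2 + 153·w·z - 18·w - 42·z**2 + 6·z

Group: -7·t·(9·w - 14·z + 2) + (-9·w + 3·z)·(9·w - 14·z + 2); both groups contain (9·w - 14·z + 2).

-(7·t + 9·w - 3·z)·(9·w - 14·z + 2)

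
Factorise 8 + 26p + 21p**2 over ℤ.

(3p + 2)(7p + 4)

Need a pair with product 21·8 = 168 and sum 26: that's 12 and 14.
Split the middle term: 21p**2 + 12p + 14p + 8 = 3p(7p + 4) + 2(7p + 4).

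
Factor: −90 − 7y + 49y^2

(7y + 9)(7y − 10)

Need a pair with product 49·(−90) = −4410 and sum −7: that's −70 and 63.
Split the middle term: 49y^2 − 70y + 63y − 90 = 7y(7y − 10) + 9(7y − 10).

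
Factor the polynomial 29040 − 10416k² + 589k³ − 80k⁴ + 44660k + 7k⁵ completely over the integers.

By the rational root theorem, k = 11 is a root, so (k − 11) is a factor; dividing leaves 7k⁴ − 3k³ + 556k² − 4300k − 2640.
Continuing, k = 6 is a root, so (k − 6) is a factor; dividing leaves 7k³ + 39k² + 790k + 440.
Next, k = −4/7 is a root, giving the factor (7k + 4) and quotient k² + 5k + 110.
The quadratic k² + 5k + 110 has discriminant −415 < 0 and is irreducible over ℤ.

(7k + 4)(k − 11)(k − 6)(k² + 5k + 110)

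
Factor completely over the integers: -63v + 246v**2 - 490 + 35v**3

Trying the rational-root candidates, v = -10/7 is a root, so (7v + 10) divides it; the quotient is 5v**2 + 28v - 49.
The remaining quadratic factors as (5v - 7)(v + 7).

(5v - 7)(7v + 10)(v + 7)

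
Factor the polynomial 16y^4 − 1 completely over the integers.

(2y)⁴ − (1)⁴ = ((2y)² − (1)²)((2y)² + (1)²); the first factor splits again, the second (4y^2 + 1) is irreducible.

(2y + 1)(2y − 1)(4y^2 + 1)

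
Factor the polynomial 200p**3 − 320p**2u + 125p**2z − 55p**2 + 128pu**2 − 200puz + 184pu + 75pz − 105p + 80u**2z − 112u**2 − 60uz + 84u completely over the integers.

Group: 8p(25p**2 − 40pu + 15p + 16u**2 − 12u) + (5z − 7)(25p**2 − 40pu + 15p + 16u**2 − 12u); both groups contain (25p**2 − 40pu + 15p + 16u**2 − 12u), so (8p + 5z − 7) is a factor with cofactor 25p**2 − 40pu + 15p + 16u**2 − 12u.
The cofactor groups again: 25p**2 − 40pu + 15p + 16u**2 − 12u = 5p(5p − 4u + 3) − 4u(5p − 4u + 3); both groups contain (5p − 4u + 3), giving (5p − 4u)(5p − 4u + 3).

(5p − 4u)(5p − 4u + 3)(8p + 5z − 7)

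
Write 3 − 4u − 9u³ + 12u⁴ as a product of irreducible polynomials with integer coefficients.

(4u − 3)(3u³ − 1)

Group as (12u⁴ − 4u) + (−9u³ + 3) = 4u(3u³ − 1) − 3(3u³ − 1).
Both groups share the factor (3u³ − 1).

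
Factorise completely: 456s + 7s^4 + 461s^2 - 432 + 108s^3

Testing divisors of the constant over divisors of the leading coefficient, s = 4/7 is a root, so (7s - 4) divides it; the quotient is s^3 + 16s^2 + 75s + 108.
Continuing, s = -4 is a root, giving the factor (s + 4) and quotient s^2 + 12s + 27.
The remaining quadratic factors as (s + 3)(s + 9).

(7s - 4)(s + 3)(s + 4)(s + 9)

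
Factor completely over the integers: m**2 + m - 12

(m + 4)(m - 3)

Two integers with product -12 and sum 1 are -3 and 4.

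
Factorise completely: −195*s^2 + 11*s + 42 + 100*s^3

By the rational root theorem, s = 7/4 is a root, so (4*s − 7) divides it; the quotient is 25*s^2 − 5*s − 6.
The remaining quadratic factors as (5*s − 3)(5*s + 2).

(4*s − 7)*(5*s + 2)*(5*s − 3)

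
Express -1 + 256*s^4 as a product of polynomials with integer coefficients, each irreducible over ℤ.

(4*s + 1)*(4*s - 1)*(16*s^2 + 1)

Write as (16*s^2)² − (1)², then factor 16*s^2 - 1 once more.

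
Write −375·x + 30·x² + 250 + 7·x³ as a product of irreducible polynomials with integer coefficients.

Among the possible rational roots, x = 5 is a root, so (x − 5) divides it; the quotient is 7·x² + 65·x − 50.
The remaining quadratic factors as (x + 10)(7·x − 5).

(7·x − 5)·(x + 10)·(x − 5)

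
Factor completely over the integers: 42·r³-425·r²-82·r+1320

By the rational root theorem, r = 10 is a root, so (r-10) is a factor; dividing leaves 42·r²-5·r-132.
The remaining quadratic factors as (6·r-11)(7·r+12).

(6·r-11)·(7·r+12)·(r-10)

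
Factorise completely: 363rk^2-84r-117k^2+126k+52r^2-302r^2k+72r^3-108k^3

(2r-3k)(9r-4k-7)(4r-9k+6)

Group: 4r(18r^2-35rk-14r+12k^2+21k) + (-9k+6)(18r^2-35rk-14r+12k^2+21k); both groups contain (18r^2-35rk-14r+12k^2+21k), so (4r-9k+6) is a factor with cofactor 18r^2-35rk-14r+12k^2+21k.
The cofactor groups again: 18r^2-35rk-14r+12k^2+21k = 9r(2r-3k) + (-4k-7)(2r-3k); both groups contain (2r-3k), giving (9r-4k-7)(2r-3k).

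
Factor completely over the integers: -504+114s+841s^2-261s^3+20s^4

Among the possible rational roots, s = -3/4 is a root, so (4s+3) is a factor; dividing leaves 5s^3-69s^2+262s-168.
Next, s = 6 is a root, giving the factor (s-6) and quotient 5s^2-39s+28.
The remaining quadratic factors as (s-7)(5s-4).

(4s+3)(5s-4)(s-6)(s-7)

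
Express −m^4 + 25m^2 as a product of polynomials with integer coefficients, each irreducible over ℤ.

−m^2(m + 5)(m − 5)

Pull out the common factor m^2, leaving −m^2 + 25.
Recognize a difference of squares with the parts 5 and m.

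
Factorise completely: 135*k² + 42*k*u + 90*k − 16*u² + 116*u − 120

(15*k + 8*u − 10)*(9*k − 2*u + 12)

Group: 15*k*(9*k − 2*u + 12) + (8*u − 10)*(9*k − 2*u + 12); both groups contain (9*k − 2*u + 12).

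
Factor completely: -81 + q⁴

(q + 3)(q - 3)(q² + 9)

Difference of squares twice: with A = q and B = 3, A⁴ − B⁴ = (A² − B²)(A² + B²), and A² − B² factors again.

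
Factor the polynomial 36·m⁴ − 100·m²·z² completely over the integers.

Pull out the common factor 4·m²; 9·m² − 25·z² is a difference of squares.

4·m²·(3·m + 5·z)·(3·m − 5·z)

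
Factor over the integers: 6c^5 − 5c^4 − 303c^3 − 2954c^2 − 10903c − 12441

(6c + 13)(c + 3)(c − 11)(c^2 + 5c + 29)

Among the possible rational roots, c = −13/6 is a root, giving the factor (6c + 13) and quotient c^4 − 3c^3 − 44c^2 − 397c − 957.
Then c = 11 is a root, so (c − 11) is a factor; dividing leaves c^3 + 8c^2 + 44c + 87.
Then c = −3 is a root, giving the factor (c + 3) and quotient c^2 + 5c + 29.
The quadratic c^2 + 5c + 29 has discriminant −91 < 0 and is irreducible over ℤ.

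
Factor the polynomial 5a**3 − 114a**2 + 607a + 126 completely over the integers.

(5a + 1)(a − 14)(a − 9)

Testing divisors of the constant over divisors of the leading coefficient, a = 14 is a root, giving the factor (a − 14) and quotient 5a**2 − 44a − 9.
The remaining quadratic factors as (5a + 1)(a − 9).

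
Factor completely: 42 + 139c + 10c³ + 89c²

(2c + 3)(5c + 2)(c + 7)

By the rational root theorem, c = −2/5 is a root, so (5c + 2) is a factor; dividing leaves 2c² + 17c + 21.
The remaining quadratic factors as (c + 7)(2c + 3).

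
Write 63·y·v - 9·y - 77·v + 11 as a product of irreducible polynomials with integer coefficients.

(7·v - 1)·(9·y - 11)

Group as (63·y·v - 9·y) + (-77·v + 11) = 9·y·(7·v - 1) - 11·(7·v - 1).
Both groups share the factor (7·v - 1).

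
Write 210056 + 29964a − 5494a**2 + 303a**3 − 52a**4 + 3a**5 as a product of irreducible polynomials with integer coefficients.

(3a + 11)(a − 11)(a − 14)(a**2 + 4a + 124)

Among the possible rational roots, a = 14 is a root, so (a − 14) is a factor; dividing leaves 3a**4 − 10a**3 + 163a**2 − 3212a − 15004.
Next, a = −11/3 is a root, so (3a + 11) divides it; the quotient is a**3 − 7a**2 + 80a − 1364.
Then a = 11 is a root, giving the factor (a − 11) and quotient a**2 + 4a + 124.
The quadratic a**2 + 4a + 124 has discriminant −480 < 0 and is irreducible over ℤ.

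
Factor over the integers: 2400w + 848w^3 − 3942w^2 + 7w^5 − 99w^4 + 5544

Trying the rational-root candidates, w = 7 is a root, so (w − 7) divides it; the quotient is 7w^4 − 50w^3 + 498w^2 − 456w − 792.
Continuing, w = −6/7 is a root, so (7w + 6) divides it; the quotient is w^3 − 8w^2 + 78w − 132.
Continuing, w = 2 is a root, so (w − 2) is a factor; dividing leaves w^2 − 6w + 66.
The quadratic w^2 − 6w + 66 has discriminant −228 < 0 and is irreducible over ℤ.

(7w + 6)(w − 2)(w − 7)(w^2 − 6w + 66)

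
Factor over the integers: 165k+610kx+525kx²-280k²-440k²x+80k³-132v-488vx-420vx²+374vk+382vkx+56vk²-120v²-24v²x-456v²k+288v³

(6v-4k+7x+3)(4v-5k)(12v+4k-15x-11)

Group: 6v(48v²-44vk-60vx-44v-20k²+75kx+55k) + (-4k+7x+3)(48v²-44vk-60vx-44v-20k²+75kx+55k); both groups contain (48v²-44vk-60vx-44v-20k²+75kx+55k), so (6v-4k+7x+3) is a factor with cofactor 48v²-44vk-60vx-44v-20k²+75kx+55k.
The cofactor groups again: 48v²-44vk-60vx-44v-20k²+75kx+55k = 12v(4v-5k) + (4k-15x-11)(4v-5k); both groups contain (4v-5k), giving (12v+4k-15x-11)(4v-5k).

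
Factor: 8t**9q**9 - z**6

-(z**2 - 2t**3q**3)(z**4 + 2z**2t**3q**3 + 4t**6q**6)

Recognize a difference of cubes with the parts 2t**3q**3 and z**2.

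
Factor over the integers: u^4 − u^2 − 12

(u + 2)(u − 2)(u^2 + 3)

Substitute w = u^2 to get a quadratic in w, then factor.
u^2 − 4 is a difference of squares.
u^2 + 3 is irreducible over ℤ (always positive, so no real roots).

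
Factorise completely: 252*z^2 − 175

Factor out 7, leaving 36*z^2 − 25, which is a difference of two squares.

7*(6*z + 5)*(6*z − 5)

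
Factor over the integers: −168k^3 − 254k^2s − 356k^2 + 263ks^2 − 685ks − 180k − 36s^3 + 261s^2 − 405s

−(4k + 9s)(6k − s + 5)(7k − 4s + 9)

Group: 6k(−28k^2 − 47ks − 36k + 36s^2 − 81s) + (−s + 5)(−28k^2 − 47ks − 36k + 36s^2 − 81s); both groups contain (−28k^2 − 47ks − 36k + 36s^2 − 81s), so (6k − s + 5) is a factor with cofactor −28k^2 − 47ks − 36k + 36s^2 − 81s.
The cofactor groups again: −28k^2 − 47ks − 36k + 36s^2 − 81s = −4k(7k − 4s + 9) − 9s(7k − 4s + 9); both groups contain (7k − 4s + 9), giving −(4k + 9s)(7k − 4s + 9).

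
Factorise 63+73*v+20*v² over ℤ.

(4*v+9)*(5*v+7)

Need a pair with product 20·63 = 1260 and sum 73: that's 28 and 45.
Split the middle term: 20*v²+28*v + 45*v+63 = 4*v*(5*v+7) + 9*(5*v+7).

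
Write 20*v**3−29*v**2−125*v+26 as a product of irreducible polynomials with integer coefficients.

(4*v−13)*(5*v−1)*(v+2)

Trying the rational-root candidates, v = 1/5 is a root, so (5*v−1) divides it; the quotient is 4*v**2−5*v−26.
The remaining quadratic factors as (4*v−13)(v+2).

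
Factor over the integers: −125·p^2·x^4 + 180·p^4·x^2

Factor out 5·p^2·x^2, leaving 36·p^2 − 25·x^2, which is a difference of two squares.

5·p^2·x^2·(6·p + 5·x)·(6·p − 5·x)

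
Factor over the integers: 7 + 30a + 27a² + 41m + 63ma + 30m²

Group: 6m(5m + 3a + 1) + (9a + 7)(5m + 3a + 1); both groups contain (5m + 3a + 1).

(5m + 3a + 1)(6m + 9a + 7)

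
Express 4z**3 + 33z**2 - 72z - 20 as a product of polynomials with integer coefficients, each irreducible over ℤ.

Testing divisors of the constant over divisors of the leading coefficient, z = -10 is a root, so (z + 10) divides it; the quotient is 4z**2 - 7z - 2.
The remaining quadratic factors as (4z + 1)(z - 2).

(4z + 1)(z + 10)(z - 2)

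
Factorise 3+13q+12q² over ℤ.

(3q+1)(4q+3)

Need a pair with product 12·3 = 36 and sum 13: that's 4 and 9.
Split the middle term: 12q²+4q + 9q+3 = 4q(3q+1) + 3(3q+1).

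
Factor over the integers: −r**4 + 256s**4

(4s − r)(4s + r)(16s**2 + r**2)

(4s)⁴ − (r)⁴ = ((4s)² − (r)²)((4s)² + (r)²); the first factor splits again, the second (16s**2 + r**2) is irreducible.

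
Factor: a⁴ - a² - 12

Substitute u = a² to get a quadratic in u, then factor.
a² + 3 is irreducible over ℤ (always positive, so no real roots).
a² - 4 is a difference of squares.

(a + 2)·(a - 2)·(a² + 3)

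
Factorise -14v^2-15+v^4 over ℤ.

(v^2+1)(v^2-15)

Substitute u = v^2 to get a quadratic in u, then factor.
v^2+1 is irreducible over ℤ (sum of squares).
v^2-15 is irreducible over ℤ (15 is not a perfect square).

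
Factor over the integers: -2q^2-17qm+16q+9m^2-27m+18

-(2q-m+2)(q+9m-9)

Group: -q(2q-m+2) + (-9m+9)(2q-m+2); both groups contain (2q-m+2).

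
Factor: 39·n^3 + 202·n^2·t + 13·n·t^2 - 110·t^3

Group: 13·n·(3·n^2 + 13·n·t - 10·t^2) + 11·t·(3·n^2 + 13·n·t - 10·t^2); both groups contain (3·n^2 + 13·n·t - 10·t^2), so (13·n + 11·t) is a factor with cofactor 3·n^2 + 13·n·t - 10·t^2.
The cofactor groups again: 3·n^2 + 13·n·t - 10·t^2 = n·(3·n - 2·t) + 5·t·(3·n - 2·t); both groups contain (3·n - 2·t), giving (n + 5·t)·(3·n - 2·t).

(13·n + 11·t)·(3·n - 2·t)·(n + 5·t)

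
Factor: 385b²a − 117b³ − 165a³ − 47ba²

−(13b − 11a)(b − 3a)(9b + 5a)

Group: 13b(−9b² + 22ba + 15a²) − 11a(−9b² + 22ba + 15a²); both groups contain (−9b² + 22ba + 15a²), so (13b − 11a) is a factor with cofactor −9b² + 22ba + 15a².
The cofactor groups again: −9b² + 22ba + 15a² = −b(9b + 5a) + 3a(9b + 5a); both groups contain (9b + 5a), giving −(b − 3a)(9b + 5a).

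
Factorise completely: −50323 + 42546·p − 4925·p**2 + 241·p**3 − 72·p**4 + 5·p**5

By the rational root theorem, p = 7/5 is a root, so (5·p − 7) is a factor; dividing leaves p**4 − 13·p**3 + 30·p**2 − 943·p + 7189.
Then p = 7 is a root, so (p − 7) is a factor; dividing leaves p**3 − 6·p**2 − 12·p − 1027.
Continuing, p = 13 is a root, so (p − 13) is a factor; dividing leaves p**2 + 7·p + 79.
The quadratic p**2 + 7·p + 79 has discriminant −267 < 0 and is irreducible over ℤ.

(5·p − 7)·(p − 13)·(p − 7)·(p**2 + 7·p + 79)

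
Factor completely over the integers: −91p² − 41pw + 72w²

−(13p − 9w)(7p + 8w)

Group: −7p(13p − 9w) − 8w(13p − 9w); both groups contain (13p − 9w).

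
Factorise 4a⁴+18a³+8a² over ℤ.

Pull out the common factor 2a², then factor the remaining trinomial.

2a²(2a+1)(a+4)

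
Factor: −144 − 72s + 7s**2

(7s + 12)(s − 12)

Need a pair with product 7·(−144) = −1008 and sum −72: that's 12 and −84.
Split the middle term: 7s**2 + 12s − 84s − 144 = s(7s + 12) − 12(7s + 12).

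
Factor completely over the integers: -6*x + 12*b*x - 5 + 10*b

(2*b - 1)*(6*x + 5)

Group as (12*b*x + 10*b) + (-6*x - 5) = 2*b*(6*x + 5) - (6*x + 5).
Both groups share the factor (6*x + 5).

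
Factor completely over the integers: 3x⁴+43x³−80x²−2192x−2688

Testing divisors of the constant over divisors of the leading coefficient, x = −4/3 is a root, giving the factor (3x+4) and quotient x³+13x²−44x−672.
Continuing, x = 7 is a root, giving the factor (x−7) and quotient x²+20x+96.
The remaining quadratic factors as (x+8)(x+12).

(3x+4)(x+12)(x+8)(x−7)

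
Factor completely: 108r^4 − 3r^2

3r^2(6r + 1)(6r − 1)

Pull out the common factor 3r^2; 36r^2 − 1 is a difference of squares.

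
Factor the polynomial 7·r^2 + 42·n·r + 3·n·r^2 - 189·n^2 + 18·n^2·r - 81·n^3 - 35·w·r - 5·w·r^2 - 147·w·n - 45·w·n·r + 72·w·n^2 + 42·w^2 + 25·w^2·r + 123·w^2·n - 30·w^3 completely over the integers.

Group: 3·w·(-10·w^2 + 51·w·n + 5·w·r + 14·w - 27·n^2 - 3·n·r - 63·n - 7·r) + (3·n - r)·(-10·w^2 + 51·w·n + 5·w·r + 14·w - 27·n^2 - 3·n·r - 63·n - 7·r); both groups contain (-10·w^2 + 51·w·n + 5·w·r + 14·w - 27·n^2 - 3·n·r - 63·n - 7·r), so (3·w + 3·n - r) is a factor with cofactor -10·w^2 + 51·w·n + 5·w·r + 14·w - 27·n^2 - 3·n·r - 63·n - 7·r.
The cofactor groups again: -10·w^2 + 51·w·n + 5·w·r + 14·w - 27·n^2 - 3·n·r - 63·n - 7·r = -2·w·(5·w - 3·n - 7) + (9·n + r)·(5·w - 3·n - 7); both groups contain (5·w - 3·n - 7), giving -(2·w - 9·n - r)·(5·w - 3·n - 7).

-(5·w - 3·n - 7)·(2·w - 9·n - r)·(3·w + 3·n - r)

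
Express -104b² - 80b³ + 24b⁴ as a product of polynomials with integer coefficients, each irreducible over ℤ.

8b²(3b - 13)(b + 1)

Pull out the common factor 8b², then factor the remaining trinomial.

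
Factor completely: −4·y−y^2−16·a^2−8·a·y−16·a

Group: −4·a·(4·a+y) + (−y−4)·(4·a+y); both groups contain (4·a+y).

−(4·a+y)·(4·a+y+4)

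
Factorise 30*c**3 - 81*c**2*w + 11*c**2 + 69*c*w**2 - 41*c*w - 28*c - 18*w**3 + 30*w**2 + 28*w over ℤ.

Group: 6*c*(5*c**2 - 11*c*w - 4*c + 6*w**2 + 4*w) + (-3*w + 7)*(5*c**2 - 11*c*w - 4*c + 6*w**2 + 4*w); both groups contain (5*c**2 - 11*c*w - 4*c + 6*w**2 + 4*w), so (6*c - 3*w + 7) is a factor with cofactor 5*c**2 - 11*c*w - 4*c + 6*w**2 + 4*w.
The cofactor groups again: 5*c**2 - 11*c*w - 4*c + 6*w**2 + 4*w = c*(5*c - 6*w - 4) - w*(5*c - 6*w - 4); both groups contain (5*c - 6*w - 4), giving (c - w)*(5*c - 6*w - 4).

(5*c - 6*w - 4)*(6*c - 3*w + 7)*(c - w)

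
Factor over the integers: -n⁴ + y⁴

Difference of squares twice: with A = y and B = n, A⁴ − B⁴ = (A² − B²)(A² + B²), and A² − B² factors again.

(y - n)*(y + n)*(y² + n²)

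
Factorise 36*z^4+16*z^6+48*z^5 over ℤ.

4*z^4*(2*z+3)^2

Pull out the common factor 4*z^4, leaving 4*z^2+12*z+9.
Recognize a perfect-square trinomial with the parts 2*z and 3.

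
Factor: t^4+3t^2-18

(t^2+6)(t^2-3)

Substitute u = t^2 to get a quadratic in u, then factor.
t^2+6 is irreducible over ℤ (always positive, so no real roots).
t^2-3 is irreducible over ℤ (3 is not a perfect square).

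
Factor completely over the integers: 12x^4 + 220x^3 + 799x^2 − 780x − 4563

Trying the rational-root candidates, x = −13 is a root, so (x + 13) divides it; the quotient is 12x^3 + 64x^2 − 33x − 351.
Continuing, x = −9/2 is a root, so (2x + 9) divides it; the quotient is 6x^2 + 5x − 39.
The remaining quadratic factors as (6x − 13)(x + 3).

(2x + 9)(6x − 13)(x + 13)(x + 3)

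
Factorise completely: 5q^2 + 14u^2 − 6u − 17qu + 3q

Group: 5q(q − 2u) + (−7u + 3)(q − 2u); both groups contain (q − 2u).

(5q − 7u + 3)(q − 2u)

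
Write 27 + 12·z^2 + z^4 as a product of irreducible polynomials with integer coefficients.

(z^2 + 3)·(z^2 + 9)

Substitute u = z^2 to get a quadratic in u, then factor.
z^2 + 3 is irreducible over ℤ (always positive, so no real roots).
z^2 + 9 is irreducible over ℤ (sum of squares).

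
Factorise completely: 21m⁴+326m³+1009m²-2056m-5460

Trying the rational-root candidates, m = -13/7 is a root, giving the factor (7m+13) and quotient 3m³+41m²+68m-420.
Then m = -6 is a root, so (m+6) is a factor; dividing leaves 3m²+23m-70.
The remaining quadratic factors as (m+10)(3m-7).

(3m-7)(7m+13)(m+10)(m+6)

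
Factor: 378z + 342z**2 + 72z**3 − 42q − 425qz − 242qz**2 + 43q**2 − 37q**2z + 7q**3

(7q − 2z − 6)(q + 4z + 7)(q − 9z)

Group: q(7q**2 + 26qz + 43q − 8z**2 − 38z − 42) − 9z(7q**2 + 26qz + 43q − 8z**2 − 38z − 42); both groups contain (7q**2 + 26qz + 43q − 8z**2 − 38z − 42), so (q − 9z) is a factor with cofactor 7q**2 + 26qz + 43q − 8z**2 − 38z − 42.
The cofactor groups again: 7q**2 + 26qz + 43q − 8z**2 − 38z − 42 = q(7q − 2z − 6) + (4z + 7)(7q − 2z − 6); both groups contain (7q − 2z − 6), giving (q + 4z + 7)(7q − 2z − 6).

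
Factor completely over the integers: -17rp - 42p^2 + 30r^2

Group: 2r(15r + 14p) - 3p(15r + 14p); both groups contain (15r + 14p).

(2r - 3p)(15r + 14p)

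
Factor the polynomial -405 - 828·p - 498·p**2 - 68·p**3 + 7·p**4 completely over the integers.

(7·p + 9)·(p + 1)·(p + 3)·(p - 15)

By the rational root theorem, p = -1 is a root, giving the factor (p + 1) and quotient 7·p**3 - 75·p**2 - 423·p - 405.
Continuing, p = -9/7 is a root, giving the factor (7·p + 9) and quotient p**2 - 12·p - 45.
The remaining quadratic factors as (p - 15)(p + 3).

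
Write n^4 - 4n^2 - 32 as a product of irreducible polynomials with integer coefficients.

Substitute u = n^2 to get a quadratic in u, then factor.
n^2 - 8 is irreducible over ℤ (8 is not a perfect square).
n^2 + 4 is irreducible over ℤ (sum of squares).

(n^2 + 4)(n^2 - 8)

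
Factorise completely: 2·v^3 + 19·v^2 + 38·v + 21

(2·v + 3)·(v + 1)·(v + 7)

Trying the rational-root candidates, v = −7 is a root, giving the factor (v + 7) and quotient 2·v^2 + 5·v + 3.
The remaining quadratic factors as (v + 1)(2·v + 3).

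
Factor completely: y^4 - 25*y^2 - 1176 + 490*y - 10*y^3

By the rational root theorem, y = -7 is a root, so (y + 7) is a factor; dividing leaves y^3 - 17*y^2 + 94*y - 168.
Then y = 4 is a root, so (y - 4) divides it; the quotient is y^2 - 13*y + 42.
The remaining quadratic factors as (y - 7)(y - 6).

(y + 7)*(y - 4)*(y - 6)*(y - 7)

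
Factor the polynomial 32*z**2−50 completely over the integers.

Factor out 2, leaving 16*z**2−25, which is a difference of two squares.

2*(4*z+5)*(4*z−5)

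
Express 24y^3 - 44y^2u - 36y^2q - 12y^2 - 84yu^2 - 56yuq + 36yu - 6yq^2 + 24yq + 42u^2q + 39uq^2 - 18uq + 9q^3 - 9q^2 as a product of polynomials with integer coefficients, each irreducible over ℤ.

(2y - 6u - 3q)(2y - q)(6y + 7u + 3q - 3)

Group: 2y(12y^2 - 22yu - 12yq - 6y - 42u^2 - 39uq + 18u - 9q^2 + 9q) - q(12y^2 - 22yu - 12yq - 6y - 42u^2 - 39uq + 18u - 9q^2 + 9q); both groups contain (12y^2 - 22yu - 12yq - 6y - 42u^2 - 39uq + 18u - 9q^2 + 9q), so (2y - q) is a factor with cofactor 12y^2 - 22yu - 12yq - 6y - 42u^2 - 39uq + 18u - 9q^2 + 9q.
The cofactor groups again: 12y^2 - 22yu - 12yq - 6y - 42u^2 - 39uq + 18u - 9q^2 + 9q = 2y(6y + 7u + 3q - 3) + (-6u - 3q)(6y + 7u + 3q - 3); both groups contain (6y + 7u + 3q - 3), giving (2y - 6u - 3q)(6y + 7u + 3q - 3).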